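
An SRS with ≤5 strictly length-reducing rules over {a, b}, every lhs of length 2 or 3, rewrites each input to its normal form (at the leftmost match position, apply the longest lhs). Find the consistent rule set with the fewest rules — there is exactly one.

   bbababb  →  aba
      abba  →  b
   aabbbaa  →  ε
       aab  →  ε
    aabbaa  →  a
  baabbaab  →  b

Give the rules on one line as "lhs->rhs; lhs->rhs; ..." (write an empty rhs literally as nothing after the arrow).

aa->b; aaa->; bb->; bbb->ab

  | bbababb => ababb => aba
  | abba => aa => b
  | aabbbaa => bbbbaa => abbaa => aaa => ε
  | aab => bb => ε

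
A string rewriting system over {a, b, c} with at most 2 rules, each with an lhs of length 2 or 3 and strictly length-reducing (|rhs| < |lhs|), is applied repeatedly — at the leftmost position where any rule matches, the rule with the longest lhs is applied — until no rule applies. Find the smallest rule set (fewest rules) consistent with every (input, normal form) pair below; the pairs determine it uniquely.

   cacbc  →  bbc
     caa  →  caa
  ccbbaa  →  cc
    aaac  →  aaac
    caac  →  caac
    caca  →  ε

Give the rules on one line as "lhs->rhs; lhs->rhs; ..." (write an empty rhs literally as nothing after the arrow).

ba->; cac->b

  | cacbc => bbc
  | caa
  | ccbbaa => ccba => cc
  | aaac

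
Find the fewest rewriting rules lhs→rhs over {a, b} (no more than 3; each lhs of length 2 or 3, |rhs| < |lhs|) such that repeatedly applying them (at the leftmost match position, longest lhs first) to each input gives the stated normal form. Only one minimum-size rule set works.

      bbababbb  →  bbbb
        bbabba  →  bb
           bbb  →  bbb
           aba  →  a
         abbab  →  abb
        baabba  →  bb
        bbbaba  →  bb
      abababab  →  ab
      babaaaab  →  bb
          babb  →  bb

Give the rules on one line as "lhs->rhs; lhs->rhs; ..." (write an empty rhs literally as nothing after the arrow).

  | bbababbb => bbabbb => bbbb
  | bbabba => bbba => bb
  | bbb
  | aba => a

ba->; baa->b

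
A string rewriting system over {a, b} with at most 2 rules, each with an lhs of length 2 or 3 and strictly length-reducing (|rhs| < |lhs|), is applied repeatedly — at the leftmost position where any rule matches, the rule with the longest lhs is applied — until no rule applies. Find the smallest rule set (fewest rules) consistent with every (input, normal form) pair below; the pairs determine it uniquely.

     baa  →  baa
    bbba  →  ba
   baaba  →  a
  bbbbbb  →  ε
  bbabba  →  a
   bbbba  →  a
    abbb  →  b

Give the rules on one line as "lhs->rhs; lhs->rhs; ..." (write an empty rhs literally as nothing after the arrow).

  | baa
  | bbba => ba
  | baaba => baba => bba => a
  | bbbbbb => bbbb => bb => ε

ab->b; bb->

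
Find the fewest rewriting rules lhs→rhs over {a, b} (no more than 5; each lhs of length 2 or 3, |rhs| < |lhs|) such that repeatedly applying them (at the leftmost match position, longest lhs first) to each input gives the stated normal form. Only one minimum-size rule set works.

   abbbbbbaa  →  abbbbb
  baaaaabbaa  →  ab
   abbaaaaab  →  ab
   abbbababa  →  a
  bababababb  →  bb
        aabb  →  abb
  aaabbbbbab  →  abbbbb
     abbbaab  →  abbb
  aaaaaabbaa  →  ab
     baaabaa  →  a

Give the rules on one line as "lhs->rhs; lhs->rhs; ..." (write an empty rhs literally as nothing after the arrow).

  | abbbbbbaa => abbbbb
  | baaaaabbaa => aaabbaa => aabbaa => abbaa => ab
  | abbaaaaab => abaaab => aab => ab
  | abbbababa => abbbaba => abbba => abba => aba => aa => a

aa->a; ba->a; baa->; bab->b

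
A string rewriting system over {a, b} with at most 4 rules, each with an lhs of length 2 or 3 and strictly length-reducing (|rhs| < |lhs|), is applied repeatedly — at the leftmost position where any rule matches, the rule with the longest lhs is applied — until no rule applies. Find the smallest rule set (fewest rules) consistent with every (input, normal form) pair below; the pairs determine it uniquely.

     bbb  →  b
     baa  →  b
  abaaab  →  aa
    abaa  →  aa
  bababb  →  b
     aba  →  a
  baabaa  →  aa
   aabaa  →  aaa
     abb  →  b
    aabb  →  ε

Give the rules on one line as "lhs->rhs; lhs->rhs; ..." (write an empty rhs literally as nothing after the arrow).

  | bbb => b
  | baa => ba => b
  | abaaab => aaab => aa
  | abaa => aa

ab->; ba->b; bb->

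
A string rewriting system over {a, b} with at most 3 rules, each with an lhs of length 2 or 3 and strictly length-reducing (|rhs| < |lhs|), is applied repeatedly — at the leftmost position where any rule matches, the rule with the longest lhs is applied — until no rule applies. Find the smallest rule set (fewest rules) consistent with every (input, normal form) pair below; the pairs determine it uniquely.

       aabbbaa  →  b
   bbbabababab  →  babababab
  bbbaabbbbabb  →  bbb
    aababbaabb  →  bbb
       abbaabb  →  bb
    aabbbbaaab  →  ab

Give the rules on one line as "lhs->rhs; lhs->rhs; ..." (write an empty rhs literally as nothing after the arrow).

  | aabbbaa => bbbaa => baa => b
  | bbbabababab => babababab
  | bbbaabbbbabb => baabbbbabb => bbbbbabb => bbbabb => babb => bbb
  | aababbaabb => babbaabb => bbbaabb => baabb => bbb

aa->; abb->bb; bba->a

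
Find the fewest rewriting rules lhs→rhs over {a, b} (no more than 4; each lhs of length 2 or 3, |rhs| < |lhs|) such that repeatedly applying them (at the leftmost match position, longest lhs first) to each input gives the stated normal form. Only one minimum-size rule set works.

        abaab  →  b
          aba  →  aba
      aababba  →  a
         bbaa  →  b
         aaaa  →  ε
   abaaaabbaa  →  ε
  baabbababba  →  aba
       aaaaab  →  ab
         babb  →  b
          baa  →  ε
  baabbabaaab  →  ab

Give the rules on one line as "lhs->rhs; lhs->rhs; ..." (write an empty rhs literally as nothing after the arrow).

aa->b; abb->; bb->

  | abaab => abbb => b
  | aba
  | aababba => bbabba => abba => a
  | bbaa => aa => b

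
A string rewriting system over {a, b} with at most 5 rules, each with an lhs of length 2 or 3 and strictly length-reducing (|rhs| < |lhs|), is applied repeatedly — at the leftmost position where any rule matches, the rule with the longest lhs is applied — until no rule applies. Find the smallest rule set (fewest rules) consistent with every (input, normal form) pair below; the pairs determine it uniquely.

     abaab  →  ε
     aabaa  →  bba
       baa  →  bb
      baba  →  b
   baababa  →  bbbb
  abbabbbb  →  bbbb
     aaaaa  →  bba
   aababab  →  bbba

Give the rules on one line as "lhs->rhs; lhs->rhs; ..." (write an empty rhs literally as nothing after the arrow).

aa->b; aab->ba; ab->; aba->

  | abaab => ab => ε
  | aabaa => baaa => bba
  | baa => bb
  | baba => b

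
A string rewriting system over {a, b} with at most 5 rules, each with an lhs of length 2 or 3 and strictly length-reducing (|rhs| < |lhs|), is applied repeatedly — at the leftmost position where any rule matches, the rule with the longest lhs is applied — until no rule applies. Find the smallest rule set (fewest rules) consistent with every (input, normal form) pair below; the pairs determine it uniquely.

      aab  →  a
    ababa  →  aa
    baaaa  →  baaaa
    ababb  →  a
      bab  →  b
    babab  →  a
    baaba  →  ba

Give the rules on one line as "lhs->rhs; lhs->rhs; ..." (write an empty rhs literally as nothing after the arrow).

aab->bb; ab->; aba->ba; bb->a

  | aab => bb => a
  | ababa => baba => bba => aa
  | baaaa
  | ababb => babb => bb => a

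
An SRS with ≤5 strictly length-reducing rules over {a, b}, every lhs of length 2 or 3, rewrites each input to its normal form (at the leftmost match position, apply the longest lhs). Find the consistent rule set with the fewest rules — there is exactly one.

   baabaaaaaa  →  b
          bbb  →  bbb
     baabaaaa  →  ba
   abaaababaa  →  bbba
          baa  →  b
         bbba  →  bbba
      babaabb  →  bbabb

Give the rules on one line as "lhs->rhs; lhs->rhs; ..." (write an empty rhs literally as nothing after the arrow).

  | baabaaaaaa => aabaaaaaa => bbaaaaaa => baaaaaa => aaaaaa => baaa => aaa => b
  | bbb
  | baabaaaa => aabaaaa => bbaaaa => baaaa => aaaa => ba
  | abaaababaa => baababaa => aababaa => bbabaa => bbba

aa->b; aaa->b; aba->b; baa->aa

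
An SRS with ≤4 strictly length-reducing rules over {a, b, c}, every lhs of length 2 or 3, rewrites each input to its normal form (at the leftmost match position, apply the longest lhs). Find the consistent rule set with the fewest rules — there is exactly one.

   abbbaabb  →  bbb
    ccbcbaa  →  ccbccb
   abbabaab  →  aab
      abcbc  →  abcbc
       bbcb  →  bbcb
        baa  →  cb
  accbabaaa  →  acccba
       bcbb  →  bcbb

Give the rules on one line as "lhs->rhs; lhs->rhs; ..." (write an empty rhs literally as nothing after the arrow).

aba->bb; abb->a; baa->cb; bab->b

  | abbbaabb => abaabb => bbabb => bbb
  | ccbcbaa => ccbccb
  | abbabaab => aabaab => abbab => aab
  | abcbc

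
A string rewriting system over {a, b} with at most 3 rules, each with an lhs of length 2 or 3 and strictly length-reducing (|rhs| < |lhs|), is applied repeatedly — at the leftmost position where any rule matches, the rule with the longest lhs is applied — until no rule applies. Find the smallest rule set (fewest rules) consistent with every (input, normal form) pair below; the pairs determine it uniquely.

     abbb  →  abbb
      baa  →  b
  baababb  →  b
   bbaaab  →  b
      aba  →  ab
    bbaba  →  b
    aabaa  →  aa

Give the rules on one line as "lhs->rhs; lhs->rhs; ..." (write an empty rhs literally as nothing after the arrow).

aab->; ba->b; bab->a

  | abbb
  | baa => ba => b
  | baababb => bababb => aabb => b
  | bbaaab => bbaab => bbab => ba => b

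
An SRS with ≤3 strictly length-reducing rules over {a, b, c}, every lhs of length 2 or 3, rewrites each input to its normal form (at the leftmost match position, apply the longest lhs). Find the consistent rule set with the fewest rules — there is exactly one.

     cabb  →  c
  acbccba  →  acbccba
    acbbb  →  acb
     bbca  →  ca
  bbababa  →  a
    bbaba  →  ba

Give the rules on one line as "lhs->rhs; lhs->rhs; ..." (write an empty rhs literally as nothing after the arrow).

ab->b; bb->

  | cabb => cbb => c
  | acbccba
  | acbbb => acb
  | bbca => ca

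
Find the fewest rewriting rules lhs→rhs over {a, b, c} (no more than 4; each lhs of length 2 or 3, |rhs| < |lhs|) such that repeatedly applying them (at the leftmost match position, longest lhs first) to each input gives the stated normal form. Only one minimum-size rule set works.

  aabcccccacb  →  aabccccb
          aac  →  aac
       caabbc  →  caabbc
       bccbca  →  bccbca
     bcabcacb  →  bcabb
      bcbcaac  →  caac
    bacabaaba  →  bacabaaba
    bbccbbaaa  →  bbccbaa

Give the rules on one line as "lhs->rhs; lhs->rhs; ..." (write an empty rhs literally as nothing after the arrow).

bba->b; bcb->; cac->

  | aabcccccacb => aabccccb
  | aac
  | caabbc
  | bccbca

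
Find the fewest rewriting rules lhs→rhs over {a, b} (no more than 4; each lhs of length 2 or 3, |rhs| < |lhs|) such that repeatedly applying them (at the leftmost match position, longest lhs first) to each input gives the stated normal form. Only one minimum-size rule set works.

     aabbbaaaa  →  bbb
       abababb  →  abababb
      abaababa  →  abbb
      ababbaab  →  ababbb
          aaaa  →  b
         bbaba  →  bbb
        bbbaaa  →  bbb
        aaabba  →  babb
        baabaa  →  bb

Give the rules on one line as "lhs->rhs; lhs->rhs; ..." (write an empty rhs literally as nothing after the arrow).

  | aabbbaaaa => bbbaaaa => bbbaaa => bbbaa => bbba => bbb
  | abababb
  | abaababa => abbaba => abbba => abbb
  | ababbaab => ababbab => ababbb

aa->; aaa->ba; bba->bb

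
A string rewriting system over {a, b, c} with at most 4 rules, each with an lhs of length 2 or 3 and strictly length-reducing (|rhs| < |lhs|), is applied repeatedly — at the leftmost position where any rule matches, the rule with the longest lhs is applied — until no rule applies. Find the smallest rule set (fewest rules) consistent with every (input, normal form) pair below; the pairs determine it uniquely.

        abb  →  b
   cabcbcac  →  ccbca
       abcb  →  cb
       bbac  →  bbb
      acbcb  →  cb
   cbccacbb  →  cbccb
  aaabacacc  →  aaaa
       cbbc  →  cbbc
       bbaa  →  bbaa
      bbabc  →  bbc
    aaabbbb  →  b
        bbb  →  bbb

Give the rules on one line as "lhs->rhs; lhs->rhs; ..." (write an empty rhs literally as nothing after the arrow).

  | abb => b
  | cabcbcac => ccbcac => ccbca
  | abcb => cb
  | bbac => bbb

ab->; ac->a; bac->bb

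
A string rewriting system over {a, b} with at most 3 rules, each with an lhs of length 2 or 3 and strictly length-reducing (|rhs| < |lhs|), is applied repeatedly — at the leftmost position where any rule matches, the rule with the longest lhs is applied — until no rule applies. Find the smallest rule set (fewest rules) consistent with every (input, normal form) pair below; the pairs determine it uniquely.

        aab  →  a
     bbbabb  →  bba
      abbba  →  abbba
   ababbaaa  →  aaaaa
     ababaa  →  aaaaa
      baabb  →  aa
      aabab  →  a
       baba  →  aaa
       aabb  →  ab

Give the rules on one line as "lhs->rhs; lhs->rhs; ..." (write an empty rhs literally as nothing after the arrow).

aab->a; bab->aa

  | aab => a
  | bbbabb => bbaab => bba
  | abbba
  | ababbaaa => aaabaaa => aaaaa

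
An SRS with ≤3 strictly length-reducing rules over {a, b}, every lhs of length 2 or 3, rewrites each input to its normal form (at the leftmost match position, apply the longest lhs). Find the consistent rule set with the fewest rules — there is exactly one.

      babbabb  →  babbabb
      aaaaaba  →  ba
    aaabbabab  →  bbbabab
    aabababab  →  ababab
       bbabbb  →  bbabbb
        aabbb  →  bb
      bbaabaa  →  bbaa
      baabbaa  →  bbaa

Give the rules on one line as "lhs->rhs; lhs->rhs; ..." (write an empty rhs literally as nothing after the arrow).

aaa->b; aab->

  | babbabb
  | aaaaaba => baaba => ba
  | aaabbabab => bbbabab
  | aabababab => ababab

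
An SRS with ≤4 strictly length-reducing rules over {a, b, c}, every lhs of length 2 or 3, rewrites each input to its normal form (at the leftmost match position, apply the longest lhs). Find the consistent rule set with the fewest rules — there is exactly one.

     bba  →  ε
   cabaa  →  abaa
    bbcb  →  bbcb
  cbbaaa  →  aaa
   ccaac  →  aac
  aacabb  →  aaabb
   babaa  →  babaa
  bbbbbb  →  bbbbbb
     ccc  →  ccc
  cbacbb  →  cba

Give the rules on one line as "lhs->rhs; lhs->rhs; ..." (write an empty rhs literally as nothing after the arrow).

bba->; ca->a; cbb->

  | bba => ε
  | cabaa => abaa
  | bbcb
  | cbbaaa => aaa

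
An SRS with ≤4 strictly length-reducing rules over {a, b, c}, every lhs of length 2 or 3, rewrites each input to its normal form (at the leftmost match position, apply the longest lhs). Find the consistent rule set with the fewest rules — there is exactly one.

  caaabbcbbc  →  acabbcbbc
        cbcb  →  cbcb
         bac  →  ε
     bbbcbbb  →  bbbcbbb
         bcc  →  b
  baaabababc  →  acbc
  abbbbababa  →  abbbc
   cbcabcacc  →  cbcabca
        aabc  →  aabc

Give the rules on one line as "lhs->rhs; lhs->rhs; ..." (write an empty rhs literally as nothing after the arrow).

ba->c; caa->ac; cc->

  | caaabbcbbc => acabbcbbc
  | cbcb
  | bac => cc => ε
  | bbbcbbb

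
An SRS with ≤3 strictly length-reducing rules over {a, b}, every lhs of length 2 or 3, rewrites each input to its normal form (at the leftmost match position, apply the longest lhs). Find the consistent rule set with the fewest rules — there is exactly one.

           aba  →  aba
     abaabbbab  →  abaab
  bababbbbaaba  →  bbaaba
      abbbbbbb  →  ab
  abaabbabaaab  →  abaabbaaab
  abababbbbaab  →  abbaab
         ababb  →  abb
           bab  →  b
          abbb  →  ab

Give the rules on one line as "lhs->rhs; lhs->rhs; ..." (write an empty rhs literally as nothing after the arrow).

bab->b; bbb->b

  | aba
  | abaabbbab => abaabab => abaab
  | bababbbbaaba => babbbbaaba => bbbbaaba => bbaaba
  | abbbbbbb => abbbbb => abbb => ab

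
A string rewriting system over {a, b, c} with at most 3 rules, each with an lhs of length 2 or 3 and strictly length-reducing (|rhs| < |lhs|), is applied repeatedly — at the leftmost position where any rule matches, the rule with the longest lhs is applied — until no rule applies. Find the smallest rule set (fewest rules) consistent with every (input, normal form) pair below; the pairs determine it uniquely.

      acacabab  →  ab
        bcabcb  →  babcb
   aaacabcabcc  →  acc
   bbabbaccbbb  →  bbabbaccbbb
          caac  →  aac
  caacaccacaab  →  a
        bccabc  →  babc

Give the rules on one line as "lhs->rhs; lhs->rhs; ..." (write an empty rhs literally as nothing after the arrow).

aca->ac; acb->; ca->a

  | acacabab => accabab => acabab => acbab => ab
  | bcabcb => babcb
  | aaacabcabcc => aaacbcabcc => aacabcc => aacbcc => acc
  | bbabbaccbbb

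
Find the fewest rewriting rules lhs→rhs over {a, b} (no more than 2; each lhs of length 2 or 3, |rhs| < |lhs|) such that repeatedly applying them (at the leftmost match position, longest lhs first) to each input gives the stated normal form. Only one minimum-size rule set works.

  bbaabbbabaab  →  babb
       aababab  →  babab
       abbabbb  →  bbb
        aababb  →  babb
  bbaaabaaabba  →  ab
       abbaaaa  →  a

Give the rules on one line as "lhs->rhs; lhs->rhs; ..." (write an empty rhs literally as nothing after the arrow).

  | bbaabbbabaab => aabbbabaab => bbbabaab => babaab => babb
  | aababab => babab
  | abbabbb => aabbb => bbb
  | aababb => babb

aa->; bba->a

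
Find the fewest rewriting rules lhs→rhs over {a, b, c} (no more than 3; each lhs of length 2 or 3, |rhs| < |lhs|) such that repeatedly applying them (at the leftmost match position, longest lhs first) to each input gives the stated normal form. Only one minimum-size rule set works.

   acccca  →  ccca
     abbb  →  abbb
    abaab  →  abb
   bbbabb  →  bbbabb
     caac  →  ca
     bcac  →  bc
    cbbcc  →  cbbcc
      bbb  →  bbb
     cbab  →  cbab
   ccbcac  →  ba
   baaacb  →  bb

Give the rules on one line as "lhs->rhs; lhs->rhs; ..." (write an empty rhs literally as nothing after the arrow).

ac->; baa->b; cbc->ba

  | acccca => ccca
  | abbb
  | abaab => abb
  | bbbabb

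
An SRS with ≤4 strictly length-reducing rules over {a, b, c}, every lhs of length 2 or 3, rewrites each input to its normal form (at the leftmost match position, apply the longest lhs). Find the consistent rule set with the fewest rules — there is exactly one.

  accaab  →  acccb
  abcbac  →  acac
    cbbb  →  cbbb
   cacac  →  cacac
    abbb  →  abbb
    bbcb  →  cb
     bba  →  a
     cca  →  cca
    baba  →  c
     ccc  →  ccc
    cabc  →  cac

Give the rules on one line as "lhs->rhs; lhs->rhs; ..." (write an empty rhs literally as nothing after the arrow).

aa->c; ba->a; bc->c

  | accaab => acccb
  | abcbac => acbac => acac
  | cbbb
  | cacac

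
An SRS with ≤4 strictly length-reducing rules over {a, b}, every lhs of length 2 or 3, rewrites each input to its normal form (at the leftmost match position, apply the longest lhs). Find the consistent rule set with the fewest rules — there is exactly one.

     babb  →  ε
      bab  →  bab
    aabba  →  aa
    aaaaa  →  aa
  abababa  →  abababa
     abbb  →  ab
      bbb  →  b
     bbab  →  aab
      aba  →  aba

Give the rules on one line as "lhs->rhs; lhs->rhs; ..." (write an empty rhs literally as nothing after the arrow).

aaa->aa; baa->; bb->a; bbb->b

  | babb => baa => ε
  | bab
  | aabba => aaaa => aaa => aa
  | aaaaa => aaaa => aaa => aa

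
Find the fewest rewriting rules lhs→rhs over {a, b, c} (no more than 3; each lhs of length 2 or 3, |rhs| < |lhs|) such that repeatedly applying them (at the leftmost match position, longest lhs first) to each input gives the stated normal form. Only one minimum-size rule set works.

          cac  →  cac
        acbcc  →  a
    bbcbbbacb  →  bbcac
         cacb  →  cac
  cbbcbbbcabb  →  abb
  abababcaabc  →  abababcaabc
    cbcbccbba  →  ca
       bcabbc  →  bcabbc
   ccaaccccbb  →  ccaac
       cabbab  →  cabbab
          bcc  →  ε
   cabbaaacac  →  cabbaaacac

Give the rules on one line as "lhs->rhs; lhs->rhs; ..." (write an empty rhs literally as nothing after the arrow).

bcc->; cb->c; ccc->

  | cac
  | acbcc => accc => a
  | bbcbbbacb => bbcbbacb => bbcbacb => bbcacb => bbcac
  | cacb => cac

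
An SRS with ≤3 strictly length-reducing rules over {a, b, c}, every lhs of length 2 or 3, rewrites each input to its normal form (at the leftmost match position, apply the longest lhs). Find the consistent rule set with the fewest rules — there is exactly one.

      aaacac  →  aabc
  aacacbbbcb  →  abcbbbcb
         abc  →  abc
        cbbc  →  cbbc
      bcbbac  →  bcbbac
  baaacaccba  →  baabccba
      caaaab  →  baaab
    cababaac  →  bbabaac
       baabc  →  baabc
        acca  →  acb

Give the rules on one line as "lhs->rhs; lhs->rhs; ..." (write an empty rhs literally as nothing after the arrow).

aca->b; ca->b

  | aaacac => aabc
  | aacacbbbcb => abcbbbcb
  | abc
  | cbbc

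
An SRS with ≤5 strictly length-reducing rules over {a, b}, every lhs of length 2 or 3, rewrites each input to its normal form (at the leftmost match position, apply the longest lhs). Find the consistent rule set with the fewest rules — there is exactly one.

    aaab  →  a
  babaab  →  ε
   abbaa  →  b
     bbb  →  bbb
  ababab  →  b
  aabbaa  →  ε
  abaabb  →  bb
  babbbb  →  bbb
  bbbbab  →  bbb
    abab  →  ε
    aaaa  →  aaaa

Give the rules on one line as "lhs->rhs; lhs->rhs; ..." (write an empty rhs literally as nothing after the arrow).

  | aaab => a
  | babaab => aab => ε
  | abbaa => bbaa => b
  | bbb

aab->; ab->b; baa->; bab->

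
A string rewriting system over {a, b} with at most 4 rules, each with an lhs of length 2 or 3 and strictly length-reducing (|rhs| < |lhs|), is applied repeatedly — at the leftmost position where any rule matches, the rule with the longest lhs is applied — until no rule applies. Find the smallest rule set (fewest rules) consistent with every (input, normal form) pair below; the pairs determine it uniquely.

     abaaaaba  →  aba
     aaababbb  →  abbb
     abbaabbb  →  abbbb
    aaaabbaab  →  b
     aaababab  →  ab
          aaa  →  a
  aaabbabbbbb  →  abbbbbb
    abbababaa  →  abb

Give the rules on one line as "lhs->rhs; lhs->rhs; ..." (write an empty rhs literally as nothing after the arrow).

aa->; aab->; bab->b

  | abaaaaba => abaaba => aba
  | aaababbb => ababbb => abbb
  | abbaabbb => abbbb
  | aaaabbaab => aabbaab => baab => b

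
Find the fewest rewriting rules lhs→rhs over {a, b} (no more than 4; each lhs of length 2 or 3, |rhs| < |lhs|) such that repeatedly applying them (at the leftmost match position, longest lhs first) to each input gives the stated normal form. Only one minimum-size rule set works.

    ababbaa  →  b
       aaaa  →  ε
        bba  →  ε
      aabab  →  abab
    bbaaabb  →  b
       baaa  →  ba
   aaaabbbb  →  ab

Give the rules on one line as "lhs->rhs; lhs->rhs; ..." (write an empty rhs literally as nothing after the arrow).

  | ababbaa => abbaa => baa => b
  | aaaa => aa => ε
  | bba => aa => ε
  | aabab => abab

aa->; aab->ab; abb->b; bb->a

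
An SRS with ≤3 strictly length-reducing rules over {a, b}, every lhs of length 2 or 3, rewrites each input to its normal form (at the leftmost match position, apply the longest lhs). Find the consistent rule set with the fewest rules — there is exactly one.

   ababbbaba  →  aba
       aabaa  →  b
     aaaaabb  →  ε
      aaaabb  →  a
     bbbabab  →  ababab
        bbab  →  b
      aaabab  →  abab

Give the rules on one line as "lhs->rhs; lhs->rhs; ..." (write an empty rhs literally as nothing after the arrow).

  | ababbbaba => abaababa => abbaba => aaaba => aba
  | aabaa => baa => b
  | aaaaabb => aaabb => abb => aa => ε
  | aaaabb => aabb => bb => a

aa->; bb->a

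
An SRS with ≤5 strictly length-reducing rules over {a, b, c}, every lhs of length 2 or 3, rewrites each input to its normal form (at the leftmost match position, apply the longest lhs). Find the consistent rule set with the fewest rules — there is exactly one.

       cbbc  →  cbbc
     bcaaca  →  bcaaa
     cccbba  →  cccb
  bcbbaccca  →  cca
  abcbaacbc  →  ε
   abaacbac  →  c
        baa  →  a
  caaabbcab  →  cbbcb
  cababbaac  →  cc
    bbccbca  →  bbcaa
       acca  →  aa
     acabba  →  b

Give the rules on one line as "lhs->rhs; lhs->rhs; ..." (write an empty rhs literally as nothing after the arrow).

  | cbbc
  | bcaaca => bcaaa
  | cccbba => cccb
  | bcbbaccca => bcbccca => bacca => cca

ab->b; ac->a; ba->; cbc->a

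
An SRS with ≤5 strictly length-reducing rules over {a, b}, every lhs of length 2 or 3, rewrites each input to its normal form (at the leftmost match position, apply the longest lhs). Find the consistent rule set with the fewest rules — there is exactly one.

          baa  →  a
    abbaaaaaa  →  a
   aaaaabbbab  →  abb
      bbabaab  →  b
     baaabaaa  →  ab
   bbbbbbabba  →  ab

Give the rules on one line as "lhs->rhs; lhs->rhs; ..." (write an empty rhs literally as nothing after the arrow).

  | baa => a
  | abbaaaaaa => abaaaaa => aaaaa => abaa => aa => a
  | aaaaabbbab => abaabbbab => aabbbab => abbbab => aaab => abb
  | bbabaab => bbaab => bab => b

aa->a; aaa->ab; ba->; bbb->a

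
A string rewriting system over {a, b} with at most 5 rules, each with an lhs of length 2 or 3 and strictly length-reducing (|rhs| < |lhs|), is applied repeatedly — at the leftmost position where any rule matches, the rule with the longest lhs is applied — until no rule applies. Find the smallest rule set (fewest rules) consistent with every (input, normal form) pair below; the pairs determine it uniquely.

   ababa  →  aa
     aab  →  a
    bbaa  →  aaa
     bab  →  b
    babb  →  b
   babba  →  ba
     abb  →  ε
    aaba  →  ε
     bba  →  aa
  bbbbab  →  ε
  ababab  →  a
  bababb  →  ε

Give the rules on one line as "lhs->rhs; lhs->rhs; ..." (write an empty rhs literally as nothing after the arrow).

ab->; aba->b; abb->; bb->a

  | ababa => bba => aa
  | aab => a
  | bbaa => aaa
  | bab => b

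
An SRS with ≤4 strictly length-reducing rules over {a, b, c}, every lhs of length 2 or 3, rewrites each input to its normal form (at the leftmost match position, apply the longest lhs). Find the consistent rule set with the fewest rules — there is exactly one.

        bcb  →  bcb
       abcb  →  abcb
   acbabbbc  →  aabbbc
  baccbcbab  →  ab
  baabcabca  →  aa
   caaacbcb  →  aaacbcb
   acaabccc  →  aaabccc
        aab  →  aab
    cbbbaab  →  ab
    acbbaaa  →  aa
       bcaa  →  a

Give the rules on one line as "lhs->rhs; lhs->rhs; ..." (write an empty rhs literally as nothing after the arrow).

  | bcb
  | abcb
  | acbabbbc => acabbbc => aabbbc
  | baccbcbab => ccbcbab => ccbcab => ccbab => ccab => cab => ab

ba->; bab->ab; ca->a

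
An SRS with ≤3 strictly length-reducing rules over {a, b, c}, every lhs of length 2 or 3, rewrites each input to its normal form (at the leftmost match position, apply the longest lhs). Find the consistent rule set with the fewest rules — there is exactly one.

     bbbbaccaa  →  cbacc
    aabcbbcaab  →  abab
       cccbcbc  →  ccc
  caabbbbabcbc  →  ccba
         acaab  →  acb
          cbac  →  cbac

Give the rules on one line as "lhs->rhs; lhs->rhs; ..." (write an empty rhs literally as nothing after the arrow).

aa->; bbb->c; bc->a

  | bbbbaccaa => cbaccaa => cbacc
  | aabcbbcaab => bcbbcaab => abbcaab => abaaab => abab
  | cccbcbc => cccabc => cccaa => ccc
  | caabbbbabcbc => cbbbbabcbc => ccbabcbc => ccbaabc => ccbbc => ccba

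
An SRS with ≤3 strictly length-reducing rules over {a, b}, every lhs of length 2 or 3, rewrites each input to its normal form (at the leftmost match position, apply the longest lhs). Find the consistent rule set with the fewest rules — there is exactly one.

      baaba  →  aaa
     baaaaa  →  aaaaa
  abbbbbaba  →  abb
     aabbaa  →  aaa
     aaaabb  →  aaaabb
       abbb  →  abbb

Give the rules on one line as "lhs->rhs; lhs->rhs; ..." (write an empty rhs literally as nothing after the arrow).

ba->a; bba->

  | baaba => aaba => aaa
  | baaaaa => aaaaa
  | abbbbbaba => abbbba => abb
  | aabbaa => aaa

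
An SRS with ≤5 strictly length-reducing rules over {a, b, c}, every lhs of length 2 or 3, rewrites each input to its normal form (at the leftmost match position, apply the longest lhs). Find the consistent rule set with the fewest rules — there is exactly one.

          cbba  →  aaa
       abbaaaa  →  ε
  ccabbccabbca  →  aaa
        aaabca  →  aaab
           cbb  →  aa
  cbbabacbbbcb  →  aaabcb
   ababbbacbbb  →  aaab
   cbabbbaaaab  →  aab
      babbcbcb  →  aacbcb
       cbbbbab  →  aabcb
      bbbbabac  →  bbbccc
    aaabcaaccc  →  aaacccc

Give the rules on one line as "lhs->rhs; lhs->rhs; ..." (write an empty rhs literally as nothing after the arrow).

  | cbba => aaa
  | abbaaaa => abcaaa => abaa => aca => ε
  | ccabbccabbca => cbbccabbca => aaccabbca => aacbbca => aaaaca => aaa
  | aaabca => aaab

aca->; ba->c; ca->; cbb->aa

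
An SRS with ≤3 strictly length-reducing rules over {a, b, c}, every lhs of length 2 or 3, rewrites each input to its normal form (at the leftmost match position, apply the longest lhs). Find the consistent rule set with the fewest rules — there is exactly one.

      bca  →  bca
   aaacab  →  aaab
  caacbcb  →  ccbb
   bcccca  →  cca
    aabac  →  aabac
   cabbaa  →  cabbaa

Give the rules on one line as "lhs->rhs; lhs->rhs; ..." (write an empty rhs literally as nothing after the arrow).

aac->a; abc->cb; bcc->

  | bca
  | aaacab => aaab
  | caacbcb => cabcb => ccbb
  | bcccca => cca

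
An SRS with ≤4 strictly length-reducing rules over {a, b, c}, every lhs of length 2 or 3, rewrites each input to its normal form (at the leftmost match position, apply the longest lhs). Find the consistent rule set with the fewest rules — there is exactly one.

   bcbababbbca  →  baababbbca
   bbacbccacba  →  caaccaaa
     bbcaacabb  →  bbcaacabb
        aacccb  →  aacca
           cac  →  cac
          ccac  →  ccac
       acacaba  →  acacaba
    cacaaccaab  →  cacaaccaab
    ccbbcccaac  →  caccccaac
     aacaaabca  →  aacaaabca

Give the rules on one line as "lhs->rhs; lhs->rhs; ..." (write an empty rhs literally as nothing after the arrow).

bba->ca; cb->a; cbb->ac

  | bcbababbbca => baababbbca
  | bbacbccacba => cacbccacba => caaccacba => caaccaaa
  | bbcaacabb
  | aacccb => aacca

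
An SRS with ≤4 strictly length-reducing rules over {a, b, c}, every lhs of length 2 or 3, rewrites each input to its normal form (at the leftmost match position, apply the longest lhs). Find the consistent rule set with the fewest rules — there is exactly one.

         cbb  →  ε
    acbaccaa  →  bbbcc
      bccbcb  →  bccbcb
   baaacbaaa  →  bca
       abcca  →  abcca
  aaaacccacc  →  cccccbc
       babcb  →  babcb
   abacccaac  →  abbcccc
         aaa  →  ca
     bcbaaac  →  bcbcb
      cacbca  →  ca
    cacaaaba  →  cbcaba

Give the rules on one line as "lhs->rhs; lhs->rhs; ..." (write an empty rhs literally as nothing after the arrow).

  | cbb => ε
  | acbaccaa => bbaccaa => bbbcaa => bbbcc
  | bccbcb
  | baaacbaaa => bcacbaaa => bcbbaaa => baaa => bca

aa->c; ac->b; cbb->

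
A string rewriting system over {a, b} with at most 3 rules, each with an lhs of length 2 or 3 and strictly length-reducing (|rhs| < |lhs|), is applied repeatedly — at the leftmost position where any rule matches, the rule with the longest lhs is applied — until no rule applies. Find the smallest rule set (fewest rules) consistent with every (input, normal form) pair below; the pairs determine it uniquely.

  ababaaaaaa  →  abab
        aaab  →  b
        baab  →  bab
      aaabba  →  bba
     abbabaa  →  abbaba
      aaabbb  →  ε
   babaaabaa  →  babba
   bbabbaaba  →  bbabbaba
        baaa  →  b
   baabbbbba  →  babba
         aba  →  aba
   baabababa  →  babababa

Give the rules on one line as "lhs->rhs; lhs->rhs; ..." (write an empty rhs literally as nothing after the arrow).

aa->a; aaa->; bbb->

  | ababaaaaaa => ababaaa => abab
  | aaab => b
  | baab => bab
  | aaabba => bba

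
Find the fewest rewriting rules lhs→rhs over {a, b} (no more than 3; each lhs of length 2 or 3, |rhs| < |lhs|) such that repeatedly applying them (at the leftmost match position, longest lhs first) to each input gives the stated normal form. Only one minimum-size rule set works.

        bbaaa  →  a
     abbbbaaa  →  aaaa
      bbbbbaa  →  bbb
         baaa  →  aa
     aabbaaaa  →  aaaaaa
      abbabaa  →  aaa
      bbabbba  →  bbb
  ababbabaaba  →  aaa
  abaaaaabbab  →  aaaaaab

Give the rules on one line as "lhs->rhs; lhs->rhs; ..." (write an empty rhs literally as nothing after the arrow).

abb->a; ba->

  | bbaaa => baa => a
  | abbbbaaa => abbaaa => aaaa
  | bbbbbaa => bbbba => bbb
  | baaa => aa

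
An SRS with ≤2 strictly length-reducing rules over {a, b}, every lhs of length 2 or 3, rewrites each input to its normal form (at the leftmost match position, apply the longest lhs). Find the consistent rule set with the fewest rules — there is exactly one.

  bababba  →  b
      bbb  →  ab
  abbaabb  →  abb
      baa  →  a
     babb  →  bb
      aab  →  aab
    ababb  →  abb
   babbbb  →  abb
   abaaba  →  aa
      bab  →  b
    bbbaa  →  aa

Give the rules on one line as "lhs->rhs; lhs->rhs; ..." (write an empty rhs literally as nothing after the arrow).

  | bababba => babba => bba => b
  | bbb => ab
  | abbaabb => ababb => abb
  | baa => a

ba->; bbb->ab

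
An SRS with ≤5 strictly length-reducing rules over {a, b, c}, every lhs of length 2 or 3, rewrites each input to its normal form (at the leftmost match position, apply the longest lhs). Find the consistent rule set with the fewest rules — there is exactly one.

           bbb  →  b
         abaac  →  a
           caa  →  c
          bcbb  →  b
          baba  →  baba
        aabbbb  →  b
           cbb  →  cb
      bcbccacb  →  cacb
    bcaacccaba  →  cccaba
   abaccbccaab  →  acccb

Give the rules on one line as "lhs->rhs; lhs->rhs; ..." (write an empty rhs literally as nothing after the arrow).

  | bbb => bb => b
  | abaac => abc => a
  | caa => c
  | bcbb => bb => b

aa->; bac->c; bb->b; bc->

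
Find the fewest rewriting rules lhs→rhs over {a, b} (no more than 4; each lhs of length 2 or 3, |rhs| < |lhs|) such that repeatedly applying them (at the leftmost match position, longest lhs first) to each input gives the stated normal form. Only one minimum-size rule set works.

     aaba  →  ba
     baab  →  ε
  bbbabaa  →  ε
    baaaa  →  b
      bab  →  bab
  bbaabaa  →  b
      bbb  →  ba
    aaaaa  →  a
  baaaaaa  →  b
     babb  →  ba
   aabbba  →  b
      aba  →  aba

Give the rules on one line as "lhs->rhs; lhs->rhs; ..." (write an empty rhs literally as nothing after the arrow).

  | aaba => ba
  | baab => bb => ε
  | bbbabaa => baabaa => bbaa => aa => ε
  | baaaa => baa => b

aa->; bb->; bbb->ba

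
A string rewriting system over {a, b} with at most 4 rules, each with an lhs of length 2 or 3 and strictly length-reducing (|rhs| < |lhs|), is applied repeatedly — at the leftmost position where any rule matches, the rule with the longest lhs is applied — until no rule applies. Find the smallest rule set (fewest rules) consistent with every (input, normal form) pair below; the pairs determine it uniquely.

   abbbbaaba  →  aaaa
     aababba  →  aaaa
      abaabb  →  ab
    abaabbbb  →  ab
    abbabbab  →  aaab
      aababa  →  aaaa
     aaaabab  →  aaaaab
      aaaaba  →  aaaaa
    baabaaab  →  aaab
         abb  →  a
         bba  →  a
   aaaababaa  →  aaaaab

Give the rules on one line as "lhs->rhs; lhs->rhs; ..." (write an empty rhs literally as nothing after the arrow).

  | abbbbaaba => abbaaba => aaaba => aaaa
  | aababba => aaabba => aaaa
  | abaabb => abbb => ab
  | abaabbbb => abbbbb => abbb => ab

ba->a; baa->b; bb->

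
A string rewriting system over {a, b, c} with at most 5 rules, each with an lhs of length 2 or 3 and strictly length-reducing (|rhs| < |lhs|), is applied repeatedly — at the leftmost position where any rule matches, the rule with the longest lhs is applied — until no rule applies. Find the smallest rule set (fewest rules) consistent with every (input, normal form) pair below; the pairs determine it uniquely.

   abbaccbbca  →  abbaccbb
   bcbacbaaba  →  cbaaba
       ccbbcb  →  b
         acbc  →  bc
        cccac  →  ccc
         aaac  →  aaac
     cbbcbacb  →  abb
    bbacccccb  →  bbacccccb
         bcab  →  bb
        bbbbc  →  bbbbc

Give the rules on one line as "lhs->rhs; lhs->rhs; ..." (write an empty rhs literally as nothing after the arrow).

acb->b; bcb->c; ca->; cbc->ab

  | abbaccbbca => abbaccbb
  | bcbacbaaba => cacbaaba => cbaaba
  | ccbbcb => ccbc => cab => b
  | acbc => bc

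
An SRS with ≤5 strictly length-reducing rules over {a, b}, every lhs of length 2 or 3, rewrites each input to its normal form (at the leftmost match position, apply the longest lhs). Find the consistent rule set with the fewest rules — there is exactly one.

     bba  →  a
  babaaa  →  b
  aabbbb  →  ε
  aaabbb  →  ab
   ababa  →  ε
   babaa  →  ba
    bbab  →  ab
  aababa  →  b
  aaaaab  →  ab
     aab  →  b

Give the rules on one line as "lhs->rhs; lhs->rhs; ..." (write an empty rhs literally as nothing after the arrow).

  | bba => a
  | babaaa => baaaa => baa => b
  | aabbbb => bbbb => bb => ε
  | aaabbb => abbb => ab

aa->; aba->ab; bab->ba; bb->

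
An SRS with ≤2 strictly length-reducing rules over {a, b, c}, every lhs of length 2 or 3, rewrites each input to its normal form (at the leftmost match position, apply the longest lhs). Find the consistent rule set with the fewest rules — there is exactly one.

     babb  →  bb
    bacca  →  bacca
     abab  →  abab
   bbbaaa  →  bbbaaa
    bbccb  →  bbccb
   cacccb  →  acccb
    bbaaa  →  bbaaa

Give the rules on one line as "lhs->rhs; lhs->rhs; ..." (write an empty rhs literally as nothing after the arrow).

abb->b; cac->ac

  | babb => bb
  | bacca
  | abab
  | bbbaaa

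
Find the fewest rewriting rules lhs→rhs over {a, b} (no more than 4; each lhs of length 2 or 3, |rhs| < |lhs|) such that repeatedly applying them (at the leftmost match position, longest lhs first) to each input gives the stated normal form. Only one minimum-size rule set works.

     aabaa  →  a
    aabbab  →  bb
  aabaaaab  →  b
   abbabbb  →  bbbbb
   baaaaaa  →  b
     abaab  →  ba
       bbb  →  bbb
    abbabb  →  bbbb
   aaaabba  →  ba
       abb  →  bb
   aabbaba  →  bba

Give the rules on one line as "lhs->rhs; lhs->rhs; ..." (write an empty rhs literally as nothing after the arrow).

  | aabaa => aaa => a
  | aabbab => abab => bab => bb
  | aabaaaab => aaaaab => aaab => ab => b
  | abbabbb => bbabbb => bbbbb

aa->; aab->a; ab->b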